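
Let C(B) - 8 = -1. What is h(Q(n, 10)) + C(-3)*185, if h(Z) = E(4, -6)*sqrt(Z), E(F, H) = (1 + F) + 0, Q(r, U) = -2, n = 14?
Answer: 1295 + 5*I*sqrt(2) ≈ 1295.0 + 7.0711*I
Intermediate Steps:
C(B) = 7 (C(B) = 8 - 1 = 7)
E(F, H) = 1 + F
h(Z) = 5*sqrt(Z) (h(Z) = (1 + 4)*sqrt(Z) = 5*sqrt(Z))
h(Q(n, 10)) + C(-3)*185 = 5*sqrt(-2) + 7*185 = 5*(I*sqrt(2)) + 1295 = 5*I*sqrt(2) + 1295 = 1295 + 5*I*sqrt(2)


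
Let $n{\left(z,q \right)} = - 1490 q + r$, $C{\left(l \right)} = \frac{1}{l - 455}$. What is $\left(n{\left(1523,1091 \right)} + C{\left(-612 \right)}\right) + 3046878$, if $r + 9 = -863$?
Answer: $\frac{1515583871}{1067} \approx 1.4204 \cdot 10^{6}$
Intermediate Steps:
$C{\left(l \right)} = \frac{1}{-455 + l}$
$r = -872$ ($r = -9 - 863 = -872$)
$n{\left(z,q \right)} = -872 - 1490 q$ ($n{\left(z,q \right)} = - 1490 q - 872 = -872 - 1490 q$)
$\left(n{\left(1523,1091 \right)} + C{\left(-612 \right)}\right) + 3046878 = \left(\left(-872 - 1625590\right) + \frac{1}{-455 - 612}\right) + 3046878 = \left(\left(-872 - 1625590\right) + \frac{1}{-1067}\right) + 3046878 = \left(-1626462 - \frac{1}{1067}\right) + 3046878 = - \frac{1735434955}{1067} + 3046878 = \frac{1515583871}{1067}$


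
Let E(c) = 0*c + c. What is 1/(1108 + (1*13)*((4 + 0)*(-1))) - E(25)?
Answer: -26399/1056 ≈ -24.999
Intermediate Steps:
E(c) = c (E(c) = 0 + c = c)
1/(1108 + (1*13)*((4 + 0)*(-1))) - E(25) = 1/(1108 + (1*13)*((4 + 0)*(-1))) - 1*25 = 1/(1108 + 13*(4*(-1))) - 25 = 1/(1108 + 13*(-4)) - 25 = 1/(1108 - 52) - 25 = 1/1056 - 25 = -26399/1056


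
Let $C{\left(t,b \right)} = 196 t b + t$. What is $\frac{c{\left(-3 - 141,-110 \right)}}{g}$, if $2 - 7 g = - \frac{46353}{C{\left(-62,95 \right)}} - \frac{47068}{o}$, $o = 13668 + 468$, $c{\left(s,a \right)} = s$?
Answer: $- \frac{3685170384}{19338023} \approx -190.57$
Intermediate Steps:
$C{\left(t,b \right)} = t + 196 b t$ ($C{\left(t,b \right)} = 196 b t + t = t + 196 b t$)
$o = 14136$
$g = \frac{19338023}{25591461}$ ($g = \frac{2}{7} - \frac{- \frac{46353}{\left(-62\right) \left(1 + 196 \cdot 95\right)} - \frac{47068}{14136}}{7} = \frac{2}{7} - \frac{- \frac{46353}{\left(-62\right) \left(1 + 18620\right)} - \frac{11767}{3534}}{7} = \frac{2}{7} - \frac{- \frac{46353}{\left(-62\right) 18621} - \frac{11767}{3534}}{7} = \frac{2}{7} - \frac{- \frac{46353}{-1154502} - \frac{11767}{3534}}{7} = \frac{2}{7} - \frac{\left(-46353\right) \left(- \frac{1}{1154502}\right) - \frac{11767}{3534}}{7} = \frac{2}{7} - \frac{\frac{15451}{384834} - \frac{11767}{3534}}{7} = \frac{2}{7} - - \frac{12026177}{25591461} = \frac{2}{7} + \frac{12026177}{25591461} = \frac{19338023}{25591461} \approx 0.75564$)
$\frac{c{\left(-3 - 141,-110 \right)}}{g} = \frac{-3 - 141}{\frac{19338023}{25591461}} = \left(-3 - 141\right) \frac{25591461}{19338023} = \left(-144\right) \frac{25591461}{19338023} = - \frac{3685170384}{19338023}$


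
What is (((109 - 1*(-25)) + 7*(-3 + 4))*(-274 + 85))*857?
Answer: -22838193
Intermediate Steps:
(((109 - 1*(-25)) + 7*(-3 + 4))*(-274 + 85))*857 = (((109 + 25) + 7*1)*(-189))*857 = ((134 + 7)*(-189))*857 = (141*(-189))*857 = -26649*857 = -22838193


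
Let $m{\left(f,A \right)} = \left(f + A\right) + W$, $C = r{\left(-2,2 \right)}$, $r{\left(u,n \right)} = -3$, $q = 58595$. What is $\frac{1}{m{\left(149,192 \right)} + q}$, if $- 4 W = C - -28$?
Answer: $\frac{4}{235719} \approx 1.6969 \cdot 10^{-5}$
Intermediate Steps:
$C = -3$
$W = - \frac{25}{4}$ ($W = - \frac{-3 - -28}{4} = - \frac{-3 + 28}{4} = \left(- \frac{1}{4}\right) 25 = - \frac{25}{4} \approx -6.25$)
$m{\left(f,A \right)} = - \frac{25}{4} + A + f$ ($m{\left(f,A \right)} = \left(f + A\right) - \frac{25}{4} = \left(A + f\right) - \frac{25}{4} = - \frac{25}{4} + A + f$)
$\frac{1}{m{\left(149,192 \right)} + q} = \frac{1}{\left(- \frac{25}{4} + 192 + 149\right) + 58595} = \frac{1}{\frac{1339}{4} + 58595} = \frac{1}{\frac{235719}{4}} = \frac{4}{235719}$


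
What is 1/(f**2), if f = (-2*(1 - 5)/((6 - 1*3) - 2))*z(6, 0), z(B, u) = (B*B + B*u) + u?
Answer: 1/82944 ≈ 1.2056e-5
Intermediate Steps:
z(B, u) = u + B**2 + B*u (z(B, u) = (B**2 + B*u) + u = u + B**2 + B*u)
f = 288 (f = (-2*(1 - 5)/((6 - 1*3) - 2))*(0 + 6**2 + 6*0) = (-(-8)/((6 - 3) - 2))*(0 + 36 + 0) = -(-8)/(3 - 2)*36 = -(-8)/1*36 = -(-8)*36 = -2*(-4)*36 = 8*36 = 288)
1/(f**2) = 1/(288**2) = 1/82944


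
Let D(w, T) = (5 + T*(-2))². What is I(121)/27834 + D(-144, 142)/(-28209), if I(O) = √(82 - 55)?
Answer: -25947/9403 + √3/9278 ≈ -2.7593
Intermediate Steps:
D(w, T) = (5 - 2*T)²
I(O) = 3*√3 (I(O) = √27 = 3*√3)
I(121)/27834 + D(-144, 142)/(-28209) = (3*√3)/27834 + (-5 + 2*142)²/(-28209) = (3*√3)*(1/27834) + (-5 + 284)²*(-1/28209) = √3/9278 + 279²*(-1/28209) = √3/9278 + 77841*(-1/28209) = √3/9278 - 25947/9403 = -25947/9403 + √3/9278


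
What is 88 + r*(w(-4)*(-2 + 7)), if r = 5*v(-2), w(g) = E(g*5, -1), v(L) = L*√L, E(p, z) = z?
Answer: 88 + 50*I*√2 ≈ 88.0 + 70.711*I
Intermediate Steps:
v(L) = L^(3/2)
w(g) = -1
r = -10*I*√2 (r = 5*(-2)^(3/2) = 5*(-2*I*√2) = -10*I*√2 ≈ -14.142*I)
88 + r*(w(-4)*(-2 + 7)) = 88 + (-10*I*√2)*(-(-2 + 7)) = 88 + (-10*I*√2)*(-1*5) = 88 - 10*I*√2*(-5) = 88 + 50*I*√2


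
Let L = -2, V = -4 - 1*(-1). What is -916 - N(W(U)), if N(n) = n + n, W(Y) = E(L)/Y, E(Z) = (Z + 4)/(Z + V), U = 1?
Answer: -4576/5 ≈ -915.20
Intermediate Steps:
V = -3 (V = -4 + 1 = -3)
E(Z) = (4 + Z)/(-3 + Z) (E(Z) = (Z + 4)/(Z - 3) = (4 + Z)/(-3 + Z))
W(Y) = -2/(5*Y) (W(Y) = ((4 - 2)/(-3 - 2))/Y = (2/(-5))/Y = (-1/5*2)/Y = -2/(5*Y))
N(n) = 2*n
-916 - N(W(U)) = -916 - 2*(-2/5/1) = -916 - 2*(-2/5*1) = -916 - 2*(-2)/5 = -916 - 1*(-4/5) = -916 + 4/5 = -4576/5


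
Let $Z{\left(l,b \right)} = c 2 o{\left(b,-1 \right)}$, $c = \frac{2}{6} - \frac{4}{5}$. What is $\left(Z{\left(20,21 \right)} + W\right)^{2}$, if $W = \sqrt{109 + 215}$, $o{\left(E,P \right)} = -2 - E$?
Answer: $\frac{350464}{225} \approx 1557.6$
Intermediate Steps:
$c = - \frac{7}{15}$ ($c = 2 \cdot \frac{1}{6} - \frac{4}{5} = \frac{1}{3} - \frac{4}{5} = - \frac{7}{15} \approx -0.46667$)
$W = 18$ ($W = \sqrt{324} = 18$)
$Z{\left(l,b \right)} = \frac{28}{15} + \frac{14 b}{15}$ ($Z{\left(l,b \right)} = \left(- \frac{7}{15}\right) 2 \left(-2 - b\right) = - \frac{14 \left(-2 - b\right)}{15} = \frac{28}{15} + \frac{14 b}{15}$)
$\left(Z{\left(20,21 \right)} + W\right)^{2} = \left(\left(\frac{28}{15} + \frac{14}{15} \cdot 21\right) + 18\right)^{2} = \left(\left(\frac{28}{15} + \frac{98}{5}\right) + 18\right)^{2} = \left(\frac{322}{15} + 18\right)^{2} = \left(\frac{592}{15}\right)^{2} = \frac{350464}{225}$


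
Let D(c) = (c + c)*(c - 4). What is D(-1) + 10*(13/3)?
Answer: 160/3 ≈ 53.333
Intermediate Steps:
D(c) = 2*c*(-4 + c) (D(c) = (2*c)*(-4 + c) = 2*c*(-4 + c))
D(-1) + 10*(13/3) = 2*(-1)*(-4 - 1) + 10*(13/3) = 2*(-1)*(-5) + 10*(13*(1/3)) = 10 + 10*(13/3) = 10 + 130/3 = 160/3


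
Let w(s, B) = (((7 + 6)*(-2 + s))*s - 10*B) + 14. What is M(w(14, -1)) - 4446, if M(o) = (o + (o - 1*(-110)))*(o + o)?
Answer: 19982370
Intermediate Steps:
w(s, B) = 14 - 10*B + s*(-26 + 13*s) (w(s, B) = ((13*(-2 + s))*s - 10*B) + 14 = ((-26 + 13*s)*s - 10*B) + 14 = (s*(-26 + 13*s) - 10*B) + 14 = (-10*B + s*(-26 + 13*s)) + 14 = 14 - 10*B + s*(-26 + 13*s))
M(o) = 2*o*(110 + 2*o) (M(o) = (o + (o + 110))*(2*o) = (o + (110 + o))*(2*o) = (110 + 2*o)*(2*o) = 2*o*(110 + 2*o))
M(w(14, -1)) - 4446 = 4*(14 - 26*14 - 10*(-1) + 13*14²)*(55 + (14 - 26*14 - 10*(-1) + 13*14²)) - 4446 = 4*(14 - 364 + 10 + 13*196)*(55 + (14 - 364 + 10 + 13*196)) - 4446 = 4*(14 - 364 + 10 + 2548)*(55 + (14 - 364 + 10 + 2548)) - 4446 = 4*2208*(55 + 2208) - 4446 = 4*2208*2263 - 4446 = 19986816 - 4446 = 19982370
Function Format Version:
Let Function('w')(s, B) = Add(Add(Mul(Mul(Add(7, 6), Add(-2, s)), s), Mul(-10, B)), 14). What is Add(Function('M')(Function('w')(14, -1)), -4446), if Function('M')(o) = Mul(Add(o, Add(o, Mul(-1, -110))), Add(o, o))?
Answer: 19982370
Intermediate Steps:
Function('w')(s, B) = Add(14, Mul(-10, B), Mul(s, Add(-26, Mul(13, s)))) (Function('w')(s, B) = Add(Add(Mul(Mul(13, Add(-2, s)), s), Mul(-10, B)), 14) = Add(Add(Mul(Add(-26, Mul(13, s)), s), Mul(-10, B)), 14) = Add(Add(Mul(s, Add(-26, Mul(13, s))), Mul(-10, B)), 14) = Add(Add(Mul(-10, B), Mul(s, Add(-26, Mul(13, s)))), 14) = Add(14, Mul(-10, B), Mul(s, Add(-26, Mul(13, s)))))
Function('M')(o) = Mul(2, o, Add(110, Mul(2, o))) (Function('M')(o) = Mul(Add(o, Add(o, 110)), Mul(2, o)) = Mul(Add(o, Add(110, o)), Mul(2, o)) = Mul(Add(110, Mul(2, o)), Mul(2, o)) = Mul(2, o, Add(110, Mul(2, o))))
Add(Function('M')(Function('w')(14, -1)), -4446) = Add(Mul(4, Add(14, Mul(-26, 14), Mul(-10, -1), Mul(13, Pow(14, 2))), Add(55, Add(14, Mul(-26, 14), Mul(-10, -1), Mul(13, Pow(14, 2))))), -4446) = Add(Mul(4, Add(14, -364, 10, Mul(13, 196)), Add(55, Add(14, -364, 10, Mul(13, 196)))), -4446) = Add(Mul(4, Add(14, -364, 10, 2548), Add(55, Add(14, -364, 10, 2548))), -4446) = Add(Mul(4, 2208, Add(55, 2208)), -4446) = Add(Mul(4, 2208, 2263), -4446) = Add(19986816, -4446) = 19982370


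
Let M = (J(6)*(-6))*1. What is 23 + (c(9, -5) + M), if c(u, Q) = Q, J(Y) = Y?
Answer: -18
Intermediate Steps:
M = -36 (M = (6*(-6))*1 = -36*1 = -36)
23 + (c(9, -5) + M) = 23 + (-5 - 36) = 23 - 41 = -18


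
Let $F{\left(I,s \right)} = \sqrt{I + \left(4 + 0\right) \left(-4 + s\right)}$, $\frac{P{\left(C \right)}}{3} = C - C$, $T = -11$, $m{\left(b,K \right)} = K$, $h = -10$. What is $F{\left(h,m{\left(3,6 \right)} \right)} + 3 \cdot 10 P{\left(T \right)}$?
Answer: $i \sqrt{2} \approx 1.4142 i$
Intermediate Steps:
$P{\left(C \right)} = 0$ ($P{\left(C \right)} = 3 \left(C - C\right) = 3 \cdot 0 = 0$)
$F{\left(I,s \right)} = \sqrt{-16 + I + 4 s}$ ($F{\left(I,s \right)} = \sqrt{I + 4 \left(-4 + s\right)} = \sqrt{I + \left(-16 + 4 s\right)} = \sqrt{-16 + I + 4 s}$)
$F{\left(h,m{\left(3,6 \right)} \right)} + 3 \cdot 10 P{\left(T \right)} = \sqrt{-16 - 10 + 4 \cdot 6} + 3 \cdot 10 \cdot 0 = \sqrt{-16 - 10 + 24} + 30 \cdot 0 = \sqrt{-2} + 0 = i \sqrt{2} + 0 = i \sqrt{2}$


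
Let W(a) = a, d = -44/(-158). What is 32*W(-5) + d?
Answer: -12618/79 ≈ -159.72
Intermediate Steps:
d = 22/79 (d = -44*(-1/158) = 22/79 ≈ 0.27848)
32*W(-5) + d = 32*(-5) + 22/79 = -160 + 22/79 = -12618/79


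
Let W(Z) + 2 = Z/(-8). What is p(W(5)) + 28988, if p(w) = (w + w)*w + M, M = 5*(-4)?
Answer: 927417/32 ≈ 28982.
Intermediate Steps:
M = -20
W(Z) = -2 - Z/8 (W(Z) = -2 + Z/(-8) = -2 + Z*(-⅛) = -2 - Z/8)
p(w) = -20 + 2*w² (p(w) = (w + w)*w - 20 = (2*w)*w - 20 = 2*w² - 20 = -20 + 2*w²)
p(W(5)) + 28988 = (-20 + 2*(-2 - ⅛*5)²) + 28988 = (-20 + 2*(-2 - 5/8)²) + 28988 = (-20 + 2*(-21/8)²) + 28988 = (-20 + 2*(441/64)) + 28988 = (-20 + 441/32) + 28988 = -199/32 + 28988 = 927417/32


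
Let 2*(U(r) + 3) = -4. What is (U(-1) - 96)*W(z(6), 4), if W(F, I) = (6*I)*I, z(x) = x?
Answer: -9696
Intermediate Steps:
U(r) = -5 (U(r) = -3 + (½)*(-4) = -3 - 2 = -5)
W(F, I) = 6*I²
(U(-1) - 96)*W(z(6), 4) = (-5 - 96)*(6*4²) = -606*16 = -101*96 = -9696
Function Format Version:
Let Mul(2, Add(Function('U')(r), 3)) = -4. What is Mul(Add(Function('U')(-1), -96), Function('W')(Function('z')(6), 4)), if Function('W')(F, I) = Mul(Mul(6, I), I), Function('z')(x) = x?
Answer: -9696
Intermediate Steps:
Function('U')(r) = -5 (Function('U')(r) = Add(-3, Mul(Rational(1, 2), -4)) = Add(-3, -2) = -5)
Function('W')(F, I) = Mul(6, Pow(I, 2))
Mul(Add(Function('U')(-1), -96), Function('W')(Function('z')(6), 4)) = Mul(Add(-5, -96), Mul(6, Pow(4, 2))) = Mul(-101, Mul(6, 16)) = Mul(-101, 96) = -9696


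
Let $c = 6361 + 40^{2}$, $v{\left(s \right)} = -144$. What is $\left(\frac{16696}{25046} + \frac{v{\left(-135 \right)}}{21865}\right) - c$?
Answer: $- \frac{2179663633887}{273815395} \approx -7960.3$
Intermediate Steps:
$c = 7961$ ($c = 6361 + 1600 = 7961$)
$\left(\frac{16696}{25046} + \frac{v{\left(-135 \right)}}{21865}\right) - c = \left(\frac{16696}{25046} - \frac{144}{21865}\right) - 7961 = \left(16696 \cdot \frac{1}{25046} - \frac{144}{21865}\right) - 7961 = \left(\frac{8348}{12523} - \frac{144}{21865}\right) - 7961 = \frac{180725708}{273815395} - 7961 = - \frac{2179663633887}{273815395}$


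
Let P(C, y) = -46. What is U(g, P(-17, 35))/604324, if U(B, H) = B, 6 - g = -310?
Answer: 79/151081 ≈ 0.00052290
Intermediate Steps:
g = 316 (g = 6 - 1*(-310) = 6 + 310 = 316)
U(g, P(-17, 35))/604324 = 316/604324 = 316*(1/604324) = 79/151081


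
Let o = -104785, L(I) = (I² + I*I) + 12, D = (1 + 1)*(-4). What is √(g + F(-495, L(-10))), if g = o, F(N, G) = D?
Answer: I*√104793 ≈ 323.72*I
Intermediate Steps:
D = -8 (D = 2*(-4) = -8)
L(I) = 12 + 2*I² (L(I) = (I² + I²) + 12 = 2*I² + 12 = 12 + 2*I²)
F(N, G) = -8
g = -104785
√(g + F(-495, L(-10))) = √(-104785 - 8) = √(-104793) = I*√104793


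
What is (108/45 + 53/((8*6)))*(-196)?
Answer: -41209/60 ≈ -686.82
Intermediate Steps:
(108/45 + 53/((8*6)))*(-196) = (108*(1/45) + 53/48)*(-196) = (12/5 + 53*(1/48))*(-196) = (12/5 + 53/48)*(-196) = (841/240)*(-196) = -41209/60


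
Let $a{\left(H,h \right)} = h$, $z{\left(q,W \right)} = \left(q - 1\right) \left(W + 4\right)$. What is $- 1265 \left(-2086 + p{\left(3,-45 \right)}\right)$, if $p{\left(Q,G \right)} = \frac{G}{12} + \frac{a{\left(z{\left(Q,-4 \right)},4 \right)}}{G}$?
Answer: $\frac{95171263}{36} \approx 2.6436 \cdot 10^{6}$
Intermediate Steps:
$z{\left(q,W \right)} = \left(-1 + q\right) \left(4 + W\right)$
$p{\left(Q,G \right)} = \frac{4}{G} + \frac{G}{12}$ ($p{\left(Q,G \right)} = \frac{G}{12} + \frac{4}{G} = \frac{4}{G} + \frac{G}{12}$)
$- 1265 \left(-2086 + p{\left(3,-45 \right)}\right) = - 1265 \left(-2086 + \left(\frac{4}{-45} + \frac{1}{12} \left(-45\right)\right)\right) = - 1265 \left(-2086 + \left(4 \left(- \frac{1}{45}\right) - \frac{15}{4}\right)\right) = - 1265 \left(-2086 - \frac{691}{180}\right) = \left(-1265\right) \left(- \frac{376171}{180}\right) = \frac{95171263}{36}$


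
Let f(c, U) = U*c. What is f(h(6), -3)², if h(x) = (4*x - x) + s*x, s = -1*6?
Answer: 2916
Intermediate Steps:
s = -6
h(x) = -3*x (h(x) = (4*x - x) - 6*x = 3*x - 6*x = -3*x)
f(h(6), -3)² = (-(-9)*6)² = (-3*(-18))² = 54² = 2916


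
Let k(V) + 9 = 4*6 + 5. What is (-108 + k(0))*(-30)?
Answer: 2640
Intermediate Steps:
k(V) = 20 (k(V) = -9 + (4*6 + 5) = -9 + (24 + 5) = -9 + 29 = 20)
(-108 + k(0))*(-30) = (-108 + 20)*(-30) = -88*(-30) = 2640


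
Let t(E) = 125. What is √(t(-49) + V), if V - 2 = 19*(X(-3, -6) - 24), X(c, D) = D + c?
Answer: 10*I*√5 ≈ 22.361*I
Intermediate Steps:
V = -625 (V = 2 + 19*((-6 - 3) - 24) = 2 + 19*(-9 - 24) = 2 + 19*(-33) = 2 - 627 = -625)
√(t(-49) + V) = √(125 - 625) = √(-500) = 10*I*√5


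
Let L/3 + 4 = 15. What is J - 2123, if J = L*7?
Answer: -1892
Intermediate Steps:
L = 33 (L = -12 + 3*15 = -12 + 45 = 33)
J = 231 (J = 33*7 = 231)
J - 2123 = 231 - 2123 = -1892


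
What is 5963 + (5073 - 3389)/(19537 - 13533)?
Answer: 8950884/1501 ≈ 5963.3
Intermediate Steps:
5963 + (5073 - 3389)/(19537 - 13533) = 5963 + 1684/6004 = 5963 + 1684*(1/6004) = 5963 + 421/1501 = 8950884/1501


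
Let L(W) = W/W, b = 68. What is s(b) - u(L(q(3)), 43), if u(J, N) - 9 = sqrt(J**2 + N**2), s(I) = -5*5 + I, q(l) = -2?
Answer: 34 - 5*sqrt(74) ≈ -9.0116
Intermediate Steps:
s(I) = -25 + I
L(W) = 1
u(J, N) = 9 + sqrt(J**2 + N**2)
s(b) - u(L(q(3)), 43) = (-25 + 68) - (9 + sqrt(1**2 + 43**2)) = 43 - (9 + sqrt(1 + 1849)) = 43 - (9 + sqrt(1850)) = 43 - (9 + 5*sqrt(74)) = 43 + (-9 - 5*sqrt(74)) = 34 - 5*sqrt(74)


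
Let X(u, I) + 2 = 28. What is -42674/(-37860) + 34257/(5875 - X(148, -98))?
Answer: 773285123/110721570 ≈ 6.9841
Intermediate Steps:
X(u, I) = 26 (X(u, I) = -2 + 28 = 26)
-42674/(-37860) + 34257/(5875 - X(148, -98)) = -42674/(-37860) + 34257/(5875 - 1*26) = -42674*(-1/37860) + 34257/(5875 - 26) = 21337/18930 + 34257/5849 = 773285123/110721570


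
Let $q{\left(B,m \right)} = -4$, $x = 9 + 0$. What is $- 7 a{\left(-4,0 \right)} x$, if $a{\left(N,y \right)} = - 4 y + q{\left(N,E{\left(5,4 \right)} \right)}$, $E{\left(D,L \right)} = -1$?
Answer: $252$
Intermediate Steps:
$x = 9$
$a{\left(N,y \right)} = -4 - 4 y$ ($a{\left(N,y \right)} = - 4 y - 4 = -4 - 4 y$)
$- 7 a{\left(-4,0 \right)} x = - 7 \left(-4 - 0\right) 9 = - 7 \left(-4 + 0\right) 9 = \left(-7\right) \left(-4\right) 9 = 28 \cdot 9 = 252$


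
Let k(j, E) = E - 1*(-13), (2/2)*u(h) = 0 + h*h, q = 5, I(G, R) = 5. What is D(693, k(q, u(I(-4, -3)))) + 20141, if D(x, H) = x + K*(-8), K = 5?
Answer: 20794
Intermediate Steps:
u(h) = h² (u(h) = 0 + h*h = 0 + h² = h²)
k(j, E) = 13 + E (k(j, E) = E + 13 = 13 + E)
D(x, H) = -40 + x (D(x, H) = x + 5*(-8) = x - 40 = -40 + x)
D(693, k(q, u(I(-4, -3)))) + 20141 = (-40 + 693) + 20141 = 653 + 20141 = 20794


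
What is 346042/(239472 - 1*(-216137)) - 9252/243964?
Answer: 2864517715/3969721217 ≈ 0.72159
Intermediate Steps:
346042/(239472 - 1*(-216137)) - 9252/243964 = 346042/(239472 + 216137) - 9252*1/243964 = 346042/455609 - 2313/60991 = 2864517715/3969721217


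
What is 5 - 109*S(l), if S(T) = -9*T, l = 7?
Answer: 6872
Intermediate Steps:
5 - 109*S(l) = 5 - (-981)*7 = 5 - 109*(-63) = 5 + 6867 = 6872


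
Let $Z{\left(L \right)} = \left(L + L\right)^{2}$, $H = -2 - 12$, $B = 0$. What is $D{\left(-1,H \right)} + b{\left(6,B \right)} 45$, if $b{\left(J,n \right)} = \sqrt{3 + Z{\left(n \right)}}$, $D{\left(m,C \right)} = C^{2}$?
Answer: $196 + 45 \sqrt{3} \approx 273.94$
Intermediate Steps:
$H = -14$ ($H = -2 - 12 = -14$)
$Z{\left(L \right)} = 4 L^{2}$ ($Z{\left(L \right)} = \left(2 L\right)^{2} = 4 L^{2}$)
$b{\left(J,n \right)} = \sqrt{3 + 4 n^{2}}$
$D{\left(-1,H \right)} + b{\left(6,B \right)} 45 = \left(-14\right)^{2} + \sqrt{3 + 4 \cdot 0^{2}} \cdot 45 = 196 + \sqrt{3 + 4 \cdot 0} \cdot 45 = 196 + \sqrt{3 + 0} \cdot 45 = 196 + \sqrt{3} \cdot 45 = 196 + 45 \sqrt{3}$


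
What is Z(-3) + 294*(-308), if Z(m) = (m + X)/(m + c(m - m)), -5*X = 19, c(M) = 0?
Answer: -1358246/15 ≈ -90550.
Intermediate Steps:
X = -19/5 (X = -1/5*19 = -19/5 ≈ -3.8000)
Z(m) = (-19/5 + m)/m (Z(m) = (m - 19/5)/(m + 0) = (-19/5 + m)/m)
Z(-3) + 294*(-308) = (-19/5 - 3)/(-3) + 294*(-308) = -1/3*(-34/5) - 90552 = 34/15 - 90552 = -1358246/15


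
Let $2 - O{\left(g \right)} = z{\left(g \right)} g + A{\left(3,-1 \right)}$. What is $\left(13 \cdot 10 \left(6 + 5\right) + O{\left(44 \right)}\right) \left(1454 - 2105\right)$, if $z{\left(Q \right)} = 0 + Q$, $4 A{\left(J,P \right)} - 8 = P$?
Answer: $\frac{1316973}{4} \approx 3.2924 \cdot 10^{5}$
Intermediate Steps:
$A{\left(J,P \right)} = 2 + \frac{P}{4}$
$z{\left(Q \right)} = Q$
$O{\left(g \right)} = \frac{1}{4} - g^{2}$ ($O{\left(g \right)} = 2 - \left(g g + \left(2 + \frac{1}{4} \left(-1\right)\right)\right) = 2 - \left(g^{2} + \left(2 - \frac{1}{4}\right)\right) = 2 - \left(g^{2} + \frac{7}{4}\right) = 2 - \left(\frac{7}{4} + g^{2}\right) = \frac{1}{4} - g^{2}$)
$\left(13 \cdot 10 \left(6 + 5\right) + O{\left(44 \right)}\right) \left(1454 - 2105\right) = \left(13 \cdot 10 \left(6 + 5\right) + \left(\frac{1}{4} - 44^{2}\right)\right) \left(1454 - 2105\right) = \left(130 \cdot 11 + \left(\frac{1}{4} - 1936\right)\right) \left(-651\right) = \left(1430 + \left(\frac{1}{4} - 1936\right)\right) \left(-651\right) = \left(1430 - \frac{7743}{4}\right) \left(-651\right) = \left(- \frac{2023}{4}\right) \left(-651\right) = \frac{1316973}{4}$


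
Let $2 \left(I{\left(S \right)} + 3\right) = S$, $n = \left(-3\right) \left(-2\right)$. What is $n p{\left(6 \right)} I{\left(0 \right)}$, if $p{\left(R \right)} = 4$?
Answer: $-72$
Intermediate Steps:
$n = 6$
$I{\left(S \right)} = -3 + \frac{S}{2}$
$n p{\left(6 \right)} I{\left(0 \right)} = 6 \cdot 4 \left(-3 + \frac{1}{2} \cdot 0\right) = 24 \left(-3 + 0\right) = 24 \left(-3\right) = -72$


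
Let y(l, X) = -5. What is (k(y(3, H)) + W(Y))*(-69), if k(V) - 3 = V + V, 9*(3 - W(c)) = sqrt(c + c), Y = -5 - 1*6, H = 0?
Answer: 276 + 23*I*sqrt(22)/3 ≈ 276.0 + 35.96*I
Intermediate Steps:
Y = -11 (Y = -5 - 6 = -11)
W(c) = 3 - sqrt(2)*sqrt(c)/9 (W(c) = 3 - sqrt(c + c)/9 = 3 - sqrt(2)*sqrt(c)/9)
k(V) = 3 + 2*V (k(V) = 3 + (V + V) = 3 + 2*V)
(k(y(3, H)) + W(Y))*(-69) = ((3 + 2*(-5)) + (3 - sqrt(2)*sqrt(-11)/9))*(-69) = ((3 - 10) + (3 - sqrt(2)*I*sqrt(11)/9))*(-69) = (-7 + (3 - I*sqrt(22)/9))*(-69) = (-4 - I*sqrt(22)/9)*(-69) = 276 + 23*I*sqrt(22)/3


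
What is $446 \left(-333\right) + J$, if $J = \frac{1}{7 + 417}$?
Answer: $- \frac{62971631}{424} \approx -1.4852 \cdot 10^{5}$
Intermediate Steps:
$J = \frac{1}{424} \approx 0.0023585$
$446 \left(-333\right) + J = 446 \left(-333\right) + \frac{1}{424} = -148518 + \frac{1}{424} = - \frac{62971631}{424}$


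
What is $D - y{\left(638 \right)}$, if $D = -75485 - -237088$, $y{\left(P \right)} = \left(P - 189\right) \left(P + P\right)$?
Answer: $-411321$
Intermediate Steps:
$y{\left(P \right)} = 2 P \left(-189 + P\right)$ ($y{\left(P \right)} = \left(-189 + P\right) 2 P = 2 P \left(-189 + P\right)$)
$D = 161603$ ($D = -75485 + 237088 = 161603$)
$D - y{\left(638 \right)} = 161603 - 2 \cdot 638 \left(-189 + 638\right) = 161603 - 2 \cdot 638 \cdot 449 = 161603 - 572924 = -411321$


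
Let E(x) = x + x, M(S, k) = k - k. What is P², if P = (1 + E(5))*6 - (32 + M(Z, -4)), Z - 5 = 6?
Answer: 1156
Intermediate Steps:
Z = 11 (Z = 5 + 6 = 11)
M(S, k) = 0
E(x) = 2*x
P = 34 (P = (1 + 2*5)*6 - (32 + 0) = (1 + 10)*6 - 1*32 = 11*6 - 32 = 66 - 32 = 34)
P² = 34² = 1156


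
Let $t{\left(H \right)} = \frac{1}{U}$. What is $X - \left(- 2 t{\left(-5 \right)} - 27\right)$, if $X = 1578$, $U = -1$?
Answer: $1603$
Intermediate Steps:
$t{\left(H \right)} = -1$ ($t{\left(H \right)} = \frac{1}{-1} = -1$)
$X - \left(- 2 t{\left(-5 \right)} - 27\right) = 1578 - \left(\left(-2\right) \left(-1\right) - 27\right) = 1578 - \left(2 - 27\right) = 1578 - -25 = 1578 + 25 = 1603$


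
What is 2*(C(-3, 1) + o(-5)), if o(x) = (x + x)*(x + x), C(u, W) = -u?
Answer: 206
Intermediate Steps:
o(x) = 4*x**2 (o(x) = (2*x)*(2*x) = 4*x**2)
2*(C(-3, 1) + o(-5)) = 2*(-1*(-3) + 4*(-5)**2) = 2*(3 + 4*25) = 2*(3 + 100) = 2*103 = 206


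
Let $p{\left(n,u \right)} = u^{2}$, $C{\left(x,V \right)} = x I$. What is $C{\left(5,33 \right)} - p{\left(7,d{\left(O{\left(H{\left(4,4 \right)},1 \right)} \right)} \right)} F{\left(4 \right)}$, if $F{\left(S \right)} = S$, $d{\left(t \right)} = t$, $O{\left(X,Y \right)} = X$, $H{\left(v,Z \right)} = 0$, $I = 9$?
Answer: $45$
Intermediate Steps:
$C{\left(x,V \right)} = 9 x$ ($C{\left(x,V \right)} = x 9 = 9 x$)
$C{\left(5,33 \right)} - p{\left(7,d{\left(O{\left(H{\left(4,4 \right)},1 \right)} \right)} \right)} F{\left(4 \right)} = 9 \cdot 5 - 0^{2} \cdot 4 = 45 - 0 \cdot 4 = 45 - 0 = 45 + 0 = 45$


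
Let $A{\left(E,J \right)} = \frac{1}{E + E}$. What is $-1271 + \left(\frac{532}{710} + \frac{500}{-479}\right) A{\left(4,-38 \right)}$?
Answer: $- \frac{864533823}{680180} \approx -1271.0$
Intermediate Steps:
$A{\left(E,J \right)} = \frac{1}{2 E}$
$-1271 + \left(\frac{532}{710} + \frac{500}{-479}\right) A{\left(4,-38 \right)} = -1271 + \left(\frac{532}{710} + \frac{500}{-479}\right) \frac{1}{2 \cdot 4} = -1271 + \left(532 \cdot \frac{1}{710} + 500 \left(- \frac{1}{479}\right)\right) \frac{1}{2} \cdot \frac{1}{4} = -1271 + \left(\frac{266}{355} - \frac{500}{479}\right) \frac{1}{8} = -1271 - \frac{25043}{680180} = - \frac{864533823}{680180}$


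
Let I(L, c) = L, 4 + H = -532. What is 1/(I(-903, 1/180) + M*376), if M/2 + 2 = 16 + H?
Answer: -1/393447 ≈ -2.5416e-6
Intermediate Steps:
H = -536 (H = -4 - 532 = -536)
M = -1044 (M = -4 + 2*(16 - 536) = -4 + 2*(-520) = -4 - 1040 = -1044)
1/(I(-903, 1/180) + M*376) = 1/(-903 - 1044*376) = 1/(-903 - 392544) = 1/(-393447) = -1/393447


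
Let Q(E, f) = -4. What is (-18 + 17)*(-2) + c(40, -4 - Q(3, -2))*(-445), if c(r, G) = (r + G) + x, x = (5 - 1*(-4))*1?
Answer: -21803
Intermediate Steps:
x = 9 (x = (5 + 4)*1 = 9*1 = 9)
c(r, G) = 9 + G + r (c(r, G) = (r + G) + 9 = (G + r) + 9 = 9 + G + r)
(-18 + 17)*(-2) + c(40, -4 - Q(3, -2))*(-445) = (-18 + 17)*(-2) + (9 + (-4 - 1*(-4)) + 40)*(-445) = -1*(-2) + (9 + (-4 + 4) + 40)*(-445) = 2 + (9 + 0 + 40)*(-445) = 2 + 49*(-445) = 2 - 21805 = -21803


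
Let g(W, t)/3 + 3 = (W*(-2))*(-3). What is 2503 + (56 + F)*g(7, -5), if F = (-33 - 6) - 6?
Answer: 3790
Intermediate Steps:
g(W, t) = -9 + 18*W (g(W, t) = -9 + 3*((W*(-2))*(-3)) = -9 + 3*(-2*W*(-3)) = -9 + 3*(6*W) = -9 + 18*W)
F = -45 (F = -39 - 6 = -45)
2503 + (56 + F)*g(7, -5) = 2503 + (56 - 45)*(-9 + 18*7) = 2503 + 11*(-9 + 126) = 2503 + 11*117 = 2503 + 1287 = 3790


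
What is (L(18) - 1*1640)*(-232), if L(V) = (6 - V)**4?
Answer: -4430272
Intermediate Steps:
(L(18) - 1*1640)*(-232) = ((-6 + 18)**4 - 1*1640)*(-232) = (12**4 - 1640)*(-232) = (20736 - 1640)*(-232) = 19096*(-232) = -4430272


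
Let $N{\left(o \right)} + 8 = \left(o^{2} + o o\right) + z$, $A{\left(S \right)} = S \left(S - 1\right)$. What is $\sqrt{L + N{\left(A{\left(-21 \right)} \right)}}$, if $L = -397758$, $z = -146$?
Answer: $4 \sqrt{1811} \approx 170.22$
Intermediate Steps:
$A{\left(S \right)} = S \left(-1 + S\right)$
$N{\left(o \right)} = -154 + 2 o^{2}$ ($N{\left(o \right)} = -8 - \left(146 - o^{2} - o o\right) = -8 + \left(\left(o^{2} + o^{2}\right) - 146\right) = -8 + \left(2 o^{2} - 146\right) = -8 + \left(-146 + 2 o^{2}\right) = -154 + 2 o^{2}$)
$\sqrt{L + N{\left(A{\left(-21 \right)} \right)}} = \sqrt{-397758 - \left(154 - 2 \left(- 21 \left(-1 - 21\right)\right)^{2}\right)} = \sqrt{-397758 - \left(154 - 2 \left(\left(-21\right) \left(-22\right)\right)^{2}\right)} = \sqrt{-397758 - \left(154 - 2 \cdot 462^{2}\right)} = \sqrt{-397758 + \left(-154 + 2 \cdot 213444\right)} = \sqrt{-397758 + \left(-154 + 426888\right)} = \sqrt{-397758 + 426734} = \sqrt{28976} = 4 \sqrt{1811}$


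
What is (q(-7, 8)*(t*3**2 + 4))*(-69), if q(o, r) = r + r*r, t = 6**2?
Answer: -1629504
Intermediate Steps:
t = 36
q(o, r) = r + r**2
(q(-7, 8)*(t*3**2 + 4))*(-69) = ((8*(1 + 8))*(36*3**2 + 4))*(-69) = ((8*9)*(36*9 + 4))*(-69) = (72*(324 + 4))*(-69) = (72*328)*(-69) = 23616*(-69) = -1629504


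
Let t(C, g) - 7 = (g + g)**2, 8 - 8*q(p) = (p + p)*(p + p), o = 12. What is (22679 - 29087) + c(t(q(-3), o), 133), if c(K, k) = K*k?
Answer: 71131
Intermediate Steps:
q(p) = 1 - p**2/2 (q(p) = 1 - (p + p)*(p + p)/8 = 1 - 2*p*2*p/8 = 1 - p**2/2)
t(C, g) = 7 + 4*g**2 (t(C, g) = 7 + (g + g)**2 = 7 + (2*g)**2 = 7 + 4*g**2)
(22679 - 29087) + c(t(q(-3), o), 133) = (22679 - 29087) + (7 + 4*12**2)*133 = -6408 + (7 + 4*144)*133 = -6408 + (7 + 576)*133 = -6408 + 583*133 = -6408 + 77539 = 71131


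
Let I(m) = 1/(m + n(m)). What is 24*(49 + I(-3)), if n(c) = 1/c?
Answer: 5844/5 ≈ 1168.8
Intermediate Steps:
I(m) = 1/(m + 1/m)
24*(49 + I(-3)) = 24*(49 - 3/(1 + (-3)²)) = 24*(49 - 3/(1 + 9)) = 24*(49 - 3/10) = 24*(487/10) = 5844/5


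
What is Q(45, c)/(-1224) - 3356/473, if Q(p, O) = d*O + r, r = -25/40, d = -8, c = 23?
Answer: -32163331/4631616 ≈ -6.9443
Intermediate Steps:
r = -5/8 (r = -25*1/40 = -5/8 ≈ -0.62500)
Q(p, O) = -5/8 - 8*O (Q(p, O) = -8*O - 5/8 = -5/8 - 8*O)
Q(45, c)/(-1224) - 3356/473 = (-5/8 - 8*23)/(-1224) - 3356/473 = (-5/8 - 184)*(-1/1224) - 3356*1/473 = -1477/8*(-1/1224) - 3356/473 = 1477/9792 - 3356/473 = -32163331/4631616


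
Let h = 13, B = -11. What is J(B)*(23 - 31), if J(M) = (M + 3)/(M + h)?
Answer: 32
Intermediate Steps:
J(M) = (3 + M)/(13 + M) (J(M) = (M + 3)/(M + 13) = (3 + M)/(13 + M))
J(B)*(23 - 31) = ((3 - 11)/(13 - 11))*(23 - 31) = (-8/2)*(-8) = ((½)*(-8))*(-8) = -4*(-8) = 32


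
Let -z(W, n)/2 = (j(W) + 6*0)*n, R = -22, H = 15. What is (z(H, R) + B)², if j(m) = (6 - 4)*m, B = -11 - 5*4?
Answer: 1661521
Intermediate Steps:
B = -31 (B = -11 - 20 = -31)
j(m) = 2*m
z(W, n) = -4*W*n (z(W, n) = -2*(2*W + 6*0)*n = -2*(2*W + 0)*n = -2*2*W*n = -4*W*n)
(z(H, R) + B)² = (-4*15*(-22) - 31)² = (1320 - 31)² = 1289² = 1661521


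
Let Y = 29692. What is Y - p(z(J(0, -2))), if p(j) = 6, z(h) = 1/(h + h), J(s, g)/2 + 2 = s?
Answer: 29686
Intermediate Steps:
J(s, g) = -4 + 2*s
z(h) = 1/(2*h)
Y - p(z(J(0, -2))) = 29692 - 1*6 = 29692 - 6 = 29686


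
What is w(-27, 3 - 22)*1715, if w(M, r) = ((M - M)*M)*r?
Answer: 0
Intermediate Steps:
w(M, r) = 0 (w(M, r) = (0*M)*r = 0*r = 0)
w(-27, 3 - 22)*1715 = 0*1715 = 0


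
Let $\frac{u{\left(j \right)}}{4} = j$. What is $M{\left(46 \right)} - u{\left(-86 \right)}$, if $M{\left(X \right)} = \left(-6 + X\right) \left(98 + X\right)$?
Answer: $6104$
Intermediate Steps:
$u{\left(j \right)} = 4 j$
$M{\left(46 \right)} - u{\left(-86 \right)} = \left(-588 + 46^{2} + 92 \cdot 46\right) - 4 \left(-86\right) = \left(-588 + 2116 + 4232\right) - -344 = 5760 + 344 = 6104$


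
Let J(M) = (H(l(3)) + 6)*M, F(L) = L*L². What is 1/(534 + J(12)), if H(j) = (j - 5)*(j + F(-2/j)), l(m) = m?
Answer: 9/4870 ≈ 0.0018480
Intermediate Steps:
F(L) = L³
H(j) = (-5 + j)*(j - 8/j³) (H(j) = (j - 5)*(j + (-2/j)³) = (-5 + j)*(j - 8/j³))
J(M) = 16*M/27 (J(M) = ((40 - 8*3 + 3⁴*(-5 + 3))/3³ + 6)*M = ((40 - 24 + 81*(-2))/27 + 6)*M = ((40 - 24 - 162)/27 + 6)*M = ((1/27)*(-146) + 6)*M = (-146/27 + 6)*M = 16*M/27)
1/(534 + J(12)) = 1/(534 + (16/27)*12) = 1/(534 + 64/9) = 1/(4870/9) = 9/4870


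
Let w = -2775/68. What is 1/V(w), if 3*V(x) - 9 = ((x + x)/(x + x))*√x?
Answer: 612/2761 - 10*I*√1887/2761 ≈ 0.22166 - 0.15733*I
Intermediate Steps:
w = -2775/68 (w = -2775*1/68 = -2775/68 ≈ -40.809)
V(x) = 3 + √x/3 (V(x) = 3 + (((x + x)/(x + x))*√x)/3 = 3 + (((2*x)/((2*x)))*√x)/3 = 3 + (((2*x)*(1/(2*x)))*√x)/3 = 3 + (1*√x)/3 = 3 + √x/3)
1/V(w) = 1/(3 + √(-2775/68)/3) = 1/(3 + (5*I*√1887/34)/3) = 1/(3 + 5*I*√1887/102)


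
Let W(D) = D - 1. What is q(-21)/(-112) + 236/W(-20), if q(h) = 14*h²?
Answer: -11149/168 ≈ -66.363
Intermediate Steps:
W(D) = -1 + D
q(-21)/(-112) + 236/W(-20) = (14*(-21)²)/(-112) + 236/(-1 - 20) = (14*441)*(-1/112) + 236/(-21) = 6174*(-1/112) + 236*(-1/21) = -441/8 - 236/21 = -11149/168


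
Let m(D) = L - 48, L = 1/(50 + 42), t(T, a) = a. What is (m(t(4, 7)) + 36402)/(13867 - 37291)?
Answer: -54829/35328 ≈ -1.5520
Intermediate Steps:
L = 1/92 ≈ 0.010870
m(D) = -4415/92 (m(D) = 1/92 - 48 = -4415/92)
(m(t(4, 7)) + 36402)/(13867 - 37291) = (-4415/92 + 36402)/(13867 - 37291) = (3344569/92)/(-23424) = (3344569/92)*(-1/23424) = -54829/35328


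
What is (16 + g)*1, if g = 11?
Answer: 27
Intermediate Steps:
(16 + g)*1 = (16 + 11)*1 = 27*1 = 27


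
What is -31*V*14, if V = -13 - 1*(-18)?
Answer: -2170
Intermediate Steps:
V = 5 (V = -13 + 18 = 5)
-31*V*14 = -31*5*14 = -155*14 = -2170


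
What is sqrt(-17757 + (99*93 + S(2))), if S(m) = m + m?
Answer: I*sqrt(8546) ≈ 92.445*I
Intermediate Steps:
S(m) = 2*m
sqrt(-17757 + (99*93 + S(2))) = sqrt(-17757 + (99*93 + 2*2)) = sqrt(-17757 + (9207 + 4)) = sqrt(-17757 + 9211) = sqrt(-8546) = I*sqrt(8546)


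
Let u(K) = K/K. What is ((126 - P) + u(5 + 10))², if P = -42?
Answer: 28561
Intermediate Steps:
u(K) = 1
((126 - P) + u(5 + 10))² = ((126 - 1*(-42)) + 1)² = ((126 + 42) + 1)² = (168 + 1)² = 169² = 28561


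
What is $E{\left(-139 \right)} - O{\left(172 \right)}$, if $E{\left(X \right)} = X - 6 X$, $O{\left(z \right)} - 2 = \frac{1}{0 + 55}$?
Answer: $\frac{38114}{55} \approx 692.98$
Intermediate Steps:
$O{\left(z \right)} = \frac{111}{55}$ ($O{\left(z \right)} = 2 + \frac{1}{0 + 55} = 2 + \frac{1}{55} = \frac{111}{55}$)
$E{\left(X \right)} = - 5 X$
$E{\left(-139 \right)} - O{\left(172 \right)} = \left(-5\right) \left(-139\right) - \frac{111}{55} = 695 - \frac{111}{55} = \frac{38114}{55}$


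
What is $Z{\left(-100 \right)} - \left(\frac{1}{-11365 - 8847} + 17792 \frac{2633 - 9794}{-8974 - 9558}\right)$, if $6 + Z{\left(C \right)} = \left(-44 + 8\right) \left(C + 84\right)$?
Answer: $- \frac{590419154783}{93642196} \approx -6305.1$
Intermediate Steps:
$Z{\left(C \right)} = -3030 - 36 C$ ($Z{\left(C \right)} = -6 + \left(-44 + 8\right) \left(C + 84\right) = -6 - 36 \left(84 + C\right) = -6 - \left(3024 + 36 C\right) = -3030 - 36 C$)
$Z{\left(-100 \right)} - \left(\frac{1}{-11365 - 8847} + 17792 \frac{2633 - 9794}{-8974 - 9558}\right) = \left(-3030 - -3600\right) - \left(\frac{1}{-11365 - 8847} + 17792 \frac{2633 - 9794}{-8974 - 9558}\right) = \left(-3030 + 3600\right) - \left(- \frac{1}{20212} + \frac{31852128}{4633}\right) = 570 - \left(- \frac{1}{20212} + \frac{17792}{\left(-18532\right) \left(- \frac{1}{7161}\right)}\right) = 570 + \left(- \frac{17792}{\frac{18532}{7161}} + \frac{1}{20212}\right) = 570 + \left(\left(-17792\right) \frac{7161}{18532} + \frac{1}{20212}\right) = 570 + \left(- \frac{31852128}{4633} + \frac{1}{20212}\right) = 570 - \frac{643795206503}{93642196} = - \frac{590419154783}{93642196}$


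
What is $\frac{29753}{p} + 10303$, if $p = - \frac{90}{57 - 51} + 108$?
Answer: $\frac{987932}{93} \approx 10623.0$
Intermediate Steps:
$p = 93$ ($p = - \frac{90}{6} + 108 = \left(-90\right) \frac{1}{6} + 108 = -15 + 108 = 93$)
$\frac{29753}{p} + 10303 = \frac{29753}{93} + 10303 = \frac{987932}{93}$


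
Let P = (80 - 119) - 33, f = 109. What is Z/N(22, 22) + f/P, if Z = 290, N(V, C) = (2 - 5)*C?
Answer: -4679/792 ≈ -5.9078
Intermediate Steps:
N(V, C) = -3*C
P = -72 (P = -39 - 33 = -72)
Z/N(22, 22) + f/P = 290/((-3*22)) + 109/(-72) = 290/(-66) + 109*(-1/72) = 290*(-1/66) - 109/72 = -145/33 - 109/72 = -4679/792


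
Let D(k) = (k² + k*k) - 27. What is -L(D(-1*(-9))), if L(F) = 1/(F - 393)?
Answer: 1/258 ≈ 0.0038760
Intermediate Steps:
D(k) = -27 + 2*k² (D(k) = (k² + k²) - 27 = 2*k² - 27 = -27 + 2*k²)
L(F) = 1/(-393 + F)
-L(D(-1*(-9))) = -1/(-393 + (-27 + 2*(-1*(-9))²)) = -1/(-393 + (-27 + 2*9²)) = -1/(-393 + (-27 + 2*81)) = -1/(-393 + (-27 + 162)) = -1/(-393 + 135) = -1/(-258) = -1*(-1/258) = 1/258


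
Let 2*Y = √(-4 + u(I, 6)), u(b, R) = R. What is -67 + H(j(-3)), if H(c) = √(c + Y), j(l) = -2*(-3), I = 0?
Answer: -67 + √(24 + 2*√2)/2 ≈ -64.410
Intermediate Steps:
j(l) = 6
Y = √2/2 (Y = √(-4 + 6)/2 = √2/2 ≈ 0.70711)
H(c) = √(c + √2/2)
-67 + H(j(-3)) = -67 + √(2*√2 + 4*6)/2 = -67 + √(2*√2 + 24)/2 = -67 + √(24 + 2*√2)/2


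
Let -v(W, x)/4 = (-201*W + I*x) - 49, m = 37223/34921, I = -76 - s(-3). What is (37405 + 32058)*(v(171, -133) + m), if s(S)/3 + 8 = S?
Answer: 278484648651341/34921 ≈ 7.9747e+9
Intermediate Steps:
s(S) = -24 + 3*S
I = -43 (I = -76 - (-24 + 3*(-3)) = -76 - (-24 - 9) = -76 - 1*(-33) = -76 + 33 = -43)
m = 37223/34921 (m = 37223*(1/34921) = 37223/34921 ≈ 1.0659)
v(W, x) = 196 + 172*x + 804*W (v(W, x) = -4*((-201*W - 43*x) - 49) = -4*(-49 - 201*W - 43*x) = 196 + 172*x + 804*W)
(37405 + 32058)*(v(171, -133) + m) = (37405 + 32058)*((196 + 172*(-133) + 804*171) + 37223/34921) = 69463*((196 - 22876 + 137484) + 37223/34921) = 69463*(114804 + 37223/34921) = 69463*(4009107707/34921) = 278484648651341/34921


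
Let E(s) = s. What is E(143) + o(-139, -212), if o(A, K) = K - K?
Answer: 143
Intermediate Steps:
o(A, K) = 0
E(143) + o(-139, -212) = 143 + 0 = 143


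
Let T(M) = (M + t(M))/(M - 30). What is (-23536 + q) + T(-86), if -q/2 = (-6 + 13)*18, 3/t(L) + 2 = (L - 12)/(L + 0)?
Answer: -102094785/4292 ≈ -23787.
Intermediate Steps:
t(L) = 3/(-2 + (-12 + L)/L) (t(L) = 3/(-2 + (L - 12)/(L + 0)) = 3/(-2 + (-12 + L)/L))
q = -252 (q = -2*(-6 + 13)*18 = -14*18 = -2*126 = -252)
T(M) = (M - 3*M/(12 + M))/(-30 + M) (T(M) = (M - 3*M/(12 + M))/(M - 30) = (M - 3*M/(12 + M))/(-30 + M))
(-23536 + q) + T(-86) = (-23536 - 252) - 86*(9 - 86)/((-30 - 86)*(12 - 86)) = -23788 - 86*(-77)/(-116*(-74)) = -23788 - 86*(-1/116)*(-1/74)*(-77) = -23788 + 3311/4292 = -102094785/4292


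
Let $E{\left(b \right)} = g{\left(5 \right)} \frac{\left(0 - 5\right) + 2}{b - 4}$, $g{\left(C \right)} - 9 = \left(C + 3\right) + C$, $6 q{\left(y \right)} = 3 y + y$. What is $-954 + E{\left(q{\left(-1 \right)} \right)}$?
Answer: $- \frac{6579}{7} \approx -939.86$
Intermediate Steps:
$q{\left(y \right)} = \frac{2 y}{3}$ ($q{\left(y \right)} = \frac{3 y + y}{6} = \frac{4 y}{6} = \frac{2 y}{3}$)
$g{\left(C \right)} = 12 + 2 C$ ($g{\left(C \right)} = 9 + \left(\left(C + 3\right) + C\right) = 9 + \left(\left(3 + C\right) + C\right) = 9 + \left(3 + 2 C\right) = 12 + 2 C$)
$E{\left(b \right)} = - \frac{66}{-4 + b}$ ($E{\left(b \right)} = \left(12 + 2 \cdot 5\right) \frac{\left(0 - 5\right) + 2}{b - 4} = \left(12 + 10\right) \frac{-5 + 2}{-4 + b} = 22 \left(- \frac{3}{-4 + b}\right) = - \frac{66}{-4 + b}$)
$-954 + E{\left(q{\left(-1 \right)} \right)} = -954 - \frac{66}{-4 + \frac{2}{3} \left(-1\right)} = -954 - \frac{66}{-4 - \frac{2}{3}} = -954 - \frac{66}{- \frac{14}{3}} = -954 - - \frac{99}{7} = -954 + \frac{99}{7} = - \frac{6579}{7}$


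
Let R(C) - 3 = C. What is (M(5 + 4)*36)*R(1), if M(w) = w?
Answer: 1296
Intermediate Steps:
R(C) = 3 + C
(M(5 + 4)*36)*R(1) = ((5 + 4)*36)*(3 + 1) = (9*36)*4 = 324*4 = 1296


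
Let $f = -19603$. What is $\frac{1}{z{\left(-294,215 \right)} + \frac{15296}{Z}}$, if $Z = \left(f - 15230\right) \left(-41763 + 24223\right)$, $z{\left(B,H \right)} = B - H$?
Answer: $- \frac{152742705}{77746033021} \approx -0.0019646$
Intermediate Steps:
$Z = 610970820$ ($Z = \left(-19603 - 15230\right) \left(-41763 + 24223\right) = \left(-34833\right) \left(-17540\right) = 610970820$)
$\frac{1}{z{\left(-294,215 \right)} + \frac{15296}{Z}} = \frac{1}{\left(-294 - 215\right) + \frac{15296}{610970820}} = \frac{1}{\left(-294 - 215\right) + 15296 \cdot \frac{1}{610970820}} = \frac{1}{-509 + \frac{3824}{152742705}} = \frac{1}{- \frac{77746033021}{152742705}} = - \frac{152742705}{77746033021}$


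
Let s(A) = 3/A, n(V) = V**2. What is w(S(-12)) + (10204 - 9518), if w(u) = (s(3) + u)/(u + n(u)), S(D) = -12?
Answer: 8231/12 ≈ 685.92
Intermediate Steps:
w(u) = (1 + u)/(u + u**2) (w(u) = (3/3 + u)/(u + u**2) = (3*(1/3) + u)/(u + u**2) = (1 + u)/(u + u**2))
w(S(-12)) + (10204 - 9518) = 1/(-12) + (10204 - 9518) = -1/12 + 686 = 8231/12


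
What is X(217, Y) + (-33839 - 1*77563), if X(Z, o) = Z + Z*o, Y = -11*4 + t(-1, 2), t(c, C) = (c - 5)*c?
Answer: -119431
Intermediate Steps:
t(c, C) = c*(-5 + c) (t(c, C) = (-5 + c)*c = c*(-5 + c))
Y = -38 (Y = -11*4 - (-5 - 1) = -44 - 1*(-6) = -44 + 6 = -38)
X(217, Y) + (-33839 - 1*77563) = 217*(1 - 38) + (-33839 - 1*77563) = 217*(-37) + (-33839 - 77563) = -8029 - 111402 = -119431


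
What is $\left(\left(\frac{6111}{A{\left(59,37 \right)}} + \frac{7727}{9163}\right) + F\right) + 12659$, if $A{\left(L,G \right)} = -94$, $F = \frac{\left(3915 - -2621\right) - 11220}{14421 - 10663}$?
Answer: $\frac{20381762690273}{1618424038} \approx 12594.0$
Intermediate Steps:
$F = - \frac{2342}{1879}$ ($F = \frac{\left(3915 + 2621\right) - 11220}{3758} = \left(6536 - 11220\right) \frac{1}{3758} = \left(-4684\right) \frac{1}{3758} = - \frac{2342}{1879} \approx -1.2464$)
$\left(\left(\frac{6111}{A{\left(59,37 \right)}} + \frac{7727}{9163}\right) + F\right) + 12659 = \left(\left(\frac{6111}{-94} + \frac{7727}{9163}\right) - \frac{2342}{1879}\right) + 12659 = \left(\left(6111 \left(- \frac{1}{94}\right) + 7727 \cdot \frac{1}{9163}\right) - \frac{2342}{1879}\right) + 12659 = \left(\left(- \frac{6111}{94} + \frac{7727}{9163}\right) - \frac{2342}{1879}\right) + 12659 = \left(- \frac{55268755}{861322} - \frac{2342}{1879}\right) + 12659 = - \frac{105867206769}{1618424038} + 12659 = \frac{20381762690273}{1618424038}$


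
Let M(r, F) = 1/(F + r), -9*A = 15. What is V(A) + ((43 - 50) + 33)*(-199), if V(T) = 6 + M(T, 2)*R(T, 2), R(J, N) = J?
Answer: -5173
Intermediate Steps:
A = -5/3 (A = -⅑*15 = -5/3 ≈ -1.6667)
V(T) = 6 + T/(2 + T)
V(A) + ((43 - 50) + 33)*(-199) = (12 + 7*(-5/3))/(2 - 5/3) + ((43 - 50) + 33)*(-199) = (12 - 35/3)/(⅓) + (-7 + 33)*(-199) = 3*(⅓) + 26*(-199) = 1 - 5174 = -5173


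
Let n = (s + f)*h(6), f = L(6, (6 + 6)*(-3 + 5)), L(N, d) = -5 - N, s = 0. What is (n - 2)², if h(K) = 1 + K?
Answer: 6241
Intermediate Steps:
f = -11 (f = -5 - 1*6 = -5 - 6 = -11)
n = -77 (n = (0 - 11)*(1 + 6) = -11*7 = -77)
(n - 2)² = (-77 - 2)² = (-79)² = 6241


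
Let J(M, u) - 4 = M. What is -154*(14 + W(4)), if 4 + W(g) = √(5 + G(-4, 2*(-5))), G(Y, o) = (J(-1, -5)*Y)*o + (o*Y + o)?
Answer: -1540 - 154*√155 ≈ -3457.3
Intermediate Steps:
J(M, u) = 4 + M
G(Y, o) = o + 4*Y*o (G(Y, o) = ((4 - 1)*Y)*o + (o*Y + o) = (3*Y)*o + (Y*o + o) = 3*Y*o + (o + Y*o) = o + 4*Y*o)
W(g) = -4 + √155 (W(g) = -4 + √(5 + (2*(-5))*(1 + 4*(-4))) = -4 + √(5 - 10*(1 - 16)) = -4 + √(5 - 10*(-15)) = -4 + √(5 + 150) = -4 + √155)
-154*(14 + W(4)) = -154*(14 + (-4 + √155)) = -154*(10 + √155) = -1540 - 154*√155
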